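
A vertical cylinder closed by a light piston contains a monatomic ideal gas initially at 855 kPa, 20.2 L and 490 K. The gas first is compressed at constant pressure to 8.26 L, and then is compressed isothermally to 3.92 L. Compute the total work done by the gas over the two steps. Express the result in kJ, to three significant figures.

W_total ≈ -15.5 kJ

Step 1 (isobaric): W = PΔV = (855 kPa)(8.26 − 20.2 L) = -10209 J.
After step 1: P = 855 kPa, V = 8.26 L, T = 200.4 K.
Step 2 (isothermal): W = P₁V₁ ln(V₂/V₁) = (7062) ln(3.92/8.26) = -5264 J.
W_total = -10209 − 5264 = -15472 J.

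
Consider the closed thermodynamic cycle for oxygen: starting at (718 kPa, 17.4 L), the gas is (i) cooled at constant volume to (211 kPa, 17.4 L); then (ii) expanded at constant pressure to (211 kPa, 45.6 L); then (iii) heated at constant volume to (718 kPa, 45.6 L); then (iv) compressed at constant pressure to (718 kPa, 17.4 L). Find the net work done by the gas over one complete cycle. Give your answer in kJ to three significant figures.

W_net ≈ -14.3 kJ

Constant-volume legs do no work.
W(ii) = (211)(45.6 − 17.4) = 5950 J; W(iv) = (718)(17.4 − 45.6) = -20248 J.
W_net = 5950 − 20248 = -14297 J (the counter-clockwise enclosed area).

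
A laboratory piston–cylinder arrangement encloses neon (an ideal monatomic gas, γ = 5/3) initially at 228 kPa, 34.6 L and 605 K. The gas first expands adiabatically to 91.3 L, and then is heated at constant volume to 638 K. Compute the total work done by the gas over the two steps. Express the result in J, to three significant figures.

Step 1 (adiabatic): W = (P₁V₁ − P₂V₂)/(γ−1) = (7889 − 4131)/0.667 = 5636 J.
Step 2 (isochoric): W = 0 (constant volume).
W_total = 5636 + 0 = 5636 J.

W_total ≈ 5640 J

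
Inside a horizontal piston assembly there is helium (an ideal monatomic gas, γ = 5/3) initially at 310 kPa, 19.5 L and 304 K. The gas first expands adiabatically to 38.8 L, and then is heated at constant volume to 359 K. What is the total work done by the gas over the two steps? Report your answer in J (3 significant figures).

W_total ≈ 3340 J

Step 1 (adiabatic): W = (P₁V₁ − P₂V₂)/(γ−1) = (6045 − 3821)/0.667 = 3336 J.
Step 2 (isochoric): W = 0 (constant volume).
W_total = 3336 + 0 = 3336 J.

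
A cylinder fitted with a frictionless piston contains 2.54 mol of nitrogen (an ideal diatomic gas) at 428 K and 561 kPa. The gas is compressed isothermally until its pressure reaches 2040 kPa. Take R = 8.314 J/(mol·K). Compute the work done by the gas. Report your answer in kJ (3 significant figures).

W ≈ -11.7 kJ

Isothermal process: W = nRT ln(V₂/V₁) = nRT ln(P₁/P₂).
W = (2.54)(8.314)(428) × ln(561/2040)
  = 9038 × ln(0.275) = 9038 × -1.291
W_by_gas = -11668 J.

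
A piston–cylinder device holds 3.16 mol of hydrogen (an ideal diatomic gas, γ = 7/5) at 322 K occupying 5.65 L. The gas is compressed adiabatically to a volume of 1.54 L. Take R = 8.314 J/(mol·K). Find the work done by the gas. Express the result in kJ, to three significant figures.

Adiabatic: TV^(γ−1) = const with γ = 7/5.
T₂ = T₁ (V₁/V₂)^(γ−1) = 322 × (5.65/1.54)^0.4 = 322 × 1.682 = 541.6 K.
W_by = nCᵥ(T₁ − T₂) = (3.16)(20.79)(322 − 541.6) = -14423 J.

W ≈ -14.4 kJ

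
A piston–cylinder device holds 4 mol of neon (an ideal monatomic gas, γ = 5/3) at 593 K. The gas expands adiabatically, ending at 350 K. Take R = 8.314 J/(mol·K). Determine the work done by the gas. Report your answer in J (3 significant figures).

W ≈ 12100 J

Adiabatic ⇒ Q = 0, so W_by = −ΔU = nCᵥ(T₁ − T₂).
Cᵥ = 3R/2 = 12.47 J/(mol·K).
W = (4)(12.47)(593 − 350) = 12122 J.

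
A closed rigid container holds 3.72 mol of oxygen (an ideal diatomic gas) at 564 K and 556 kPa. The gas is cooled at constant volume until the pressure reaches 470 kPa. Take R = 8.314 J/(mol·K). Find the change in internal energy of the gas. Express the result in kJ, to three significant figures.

Constant volume ⇒ W = 0, so Q = ΔU = nCᵥΔT with Cᵥ = 5R/2 = 20.79 J/(mol·K).
At constant V, T₂/T₁ = P₂/P₁ ⇒ ΔT = T₁(P₂/P₁ − 1) = 564·(470/556 − 1) = -87.24 K.
ΔU = (3.72)(20.79)(-87.24) = -6745 J.

ΔU ≈ -6.75 kJ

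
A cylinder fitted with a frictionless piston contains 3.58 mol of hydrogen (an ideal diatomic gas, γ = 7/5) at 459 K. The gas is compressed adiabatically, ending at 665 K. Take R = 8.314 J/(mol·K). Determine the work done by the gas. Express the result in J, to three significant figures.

W ≈ -15300 J

Adiabatic ⇒ Q = 0, so W_by = −ΔU = nCᵥ(T₁ − T₂).
Cᵥ = 5R/2 = 20.79 J/(mol·K).
W = (3.58)(20.79)(459 − 665) = -15329 J.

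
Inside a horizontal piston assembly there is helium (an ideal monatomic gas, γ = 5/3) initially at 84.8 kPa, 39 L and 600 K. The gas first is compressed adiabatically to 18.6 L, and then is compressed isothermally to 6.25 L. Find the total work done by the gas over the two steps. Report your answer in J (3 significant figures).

W_total ≈ -9070 J

Step 1 (adiabatic): W = (P₁V₁ − P₂V₂)/(γ−1) = (3307 − 5418)/0.667 = -3166 J.
After step 1: P = 291.3 kPa, V = 18.6 L, T = 982.9 K.
Step 2 (isothermal): W = P₁V₁ ln(V₂/V₁) = (5418) ln(6.25/18.6) = -5909 J.
W_total = -3166 − 5909 = -9075 J.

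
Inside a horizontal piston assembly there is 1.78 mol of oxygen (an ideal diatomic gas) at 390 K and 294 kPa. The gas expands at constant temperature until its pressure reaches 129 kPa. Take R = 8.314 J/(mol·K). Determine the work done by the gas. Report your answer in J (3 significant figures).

W ≈ 4750 J

Isothermal process: W = nRT ln(V₂/V₁) = nRT ln(P₁/P₂).
W = (1.78)(8.314)(390) × ln(294/129)
  = 5772 × ln(2.279) = 5772 × 0.8238
W_by_gas = 4754 J.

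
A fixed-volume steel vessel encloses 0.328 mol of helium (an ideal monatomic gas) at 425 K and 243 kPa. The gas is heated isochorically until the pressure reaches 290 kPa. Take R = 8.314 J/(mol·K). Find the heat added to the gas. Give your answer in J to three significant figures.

Q ≈ 336 J

Constant volume ⇒ W = 0, so Q = ΔU = nCᵥΔT with Cᵥ = 3R/2 = 12.47 J/(mol·K).
At constant V, T₂/T₁ = P₂/P₁ ⇒ ΔT = T₁(P₂/P₁ − 1) = 425·(290/243 − 1) = 82.2 K.
ΔU = (0.328)(12.47)(82.2) = 336.2 J.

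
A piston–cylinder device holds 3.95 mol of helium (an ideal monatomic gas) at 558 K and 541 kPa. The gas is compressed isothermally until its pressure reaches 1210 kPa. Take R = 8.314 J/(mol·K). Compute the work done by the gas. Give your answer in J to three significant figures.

Isothermal process: W = nRT ln(V₂/V₁) = nRT ln(P₁/P₂).
W = (3.95)(8.314)(558) × ln(541/1210)
  = 18325 × ln(0.4471) = 18325 × -0.805
W_by_gas = -14751 J.

W ≈ -14800 J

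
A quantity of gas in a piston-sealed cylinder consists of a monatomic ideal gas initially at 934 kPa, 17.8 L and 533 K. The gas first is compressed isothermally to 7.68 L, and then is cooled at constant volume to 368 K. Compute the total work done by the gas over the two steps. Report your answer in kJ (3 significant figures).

W_total ≈ -14.0 kJ

Step 1 (isothermal): W = P₁V₁ ln(V₂/V₁) = (16625) ln(7.68/17.8) = -13975 J.
Step 2 (isochoric): W = 0 (constant volume).
W_total = -13975 + 0 = -13975 J.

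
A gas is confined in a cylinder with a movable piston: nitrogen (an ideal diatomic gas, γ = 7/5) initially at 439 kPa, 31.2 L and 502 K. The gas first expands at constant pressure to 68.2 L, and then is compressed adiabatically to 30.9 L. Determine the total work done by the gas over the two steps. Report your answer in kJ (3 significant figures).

W_total ≈ -11.6 kJ

Step 1 (isobaric): W = PΔV = (439 kPa)(68.2 − 31.2 L) = 16243 J.
After step 1: P = 439 kPa, V = 68.2 L, T = 1097 K.
Step 2 (adiabatic): W = (P₁V₁ − P₂V₂)/(γ−1) = (29940 − 41094)/0.4 = -27886 J.
W_total = 16243 − 27886 = -11643 J.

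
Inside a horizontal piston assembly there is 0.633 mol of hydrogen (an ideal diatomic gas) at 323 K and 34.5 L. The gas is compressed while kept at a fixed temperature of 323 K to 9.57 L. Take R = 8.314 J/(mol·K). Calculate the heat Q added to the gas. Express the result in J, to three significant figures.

Isothermal ⇒ ΔU = 0, so Q = W = nRT ln(V₂/V₁).
Q = (0.633)(8.314)(323) ln(9.57/34.5) = 1700 × -1.282 = -2180 J.

Q ≈ -2180 J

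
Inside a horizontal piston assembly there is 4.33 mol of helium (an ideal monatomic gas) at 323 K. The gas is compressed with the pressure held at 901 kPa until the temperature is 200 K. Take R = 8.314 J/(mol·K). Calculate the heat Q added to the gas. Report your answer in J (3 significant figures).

Isobaric: W = nRΔT = (4.33)(8.314)(-123) = -4428 J.
ΔU = nCᵥΔT with Cᵥ = 3R/2: ΔU = (4.33)(12.47)(-123) = -6642 J.
Q = ΔU + W = -6642 − 4428 = -11070 J.

Q ≈ -11100 J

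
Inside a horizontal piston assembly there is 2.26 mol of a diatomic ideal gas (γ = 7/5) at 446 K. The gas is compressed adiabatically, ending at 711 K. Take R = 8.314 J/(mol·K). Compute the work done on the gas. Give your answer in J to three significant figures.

W ≈ 12400 J

Adiabatic ⇒ Q = 0, so W_by = −ΔU = nCᵥ(T₁ − T₂).
Cᵥ = 5R/2 = 20.79 J/(mol·K).
W = (2.26)(20.79)(446 − 711) = -12448 J.
Work on gas = −W_by = 12448 J.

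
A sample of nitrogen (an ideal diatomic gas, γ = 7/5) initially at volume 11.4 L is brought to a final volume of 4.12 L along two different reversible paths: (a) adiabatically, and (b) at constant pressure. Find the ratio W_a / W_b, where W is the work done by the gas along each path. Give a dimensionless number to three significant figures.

Path (a) adiabatic: W = P₁V₁(1 − (V₁/V₂)^(γ−1))/(γ−1) → W_a/(P₁V₁) = -1.256.
Path (b) isobaric: W = P₁(V₂ − V₁) → W_b/(P₁V₁) = -0.6386.
W_a / W_b = -1.256 / -0.6386 = 1.967.

W_a / W_b ≈ 1.97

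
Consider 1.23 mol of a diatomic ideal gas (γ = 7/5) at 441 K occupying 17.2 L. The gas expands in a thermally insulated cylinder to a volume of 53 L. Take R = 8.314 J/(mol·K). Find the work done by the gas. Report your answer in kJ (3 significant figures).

Adiabatic: TV^(γ−1) = const with γ = 7/5.
T₂ = T₁ (V₁/V₂)^(γ−1) = 441 × (17.2/53)^0.4 = 441 × 0.6375 = 281.2 K.
W_by = nCᵥ(T₁ − T₂) = (1.23)(20.79)(441 − 281.2) = 4087 J.

W ≈ 4.09 kJ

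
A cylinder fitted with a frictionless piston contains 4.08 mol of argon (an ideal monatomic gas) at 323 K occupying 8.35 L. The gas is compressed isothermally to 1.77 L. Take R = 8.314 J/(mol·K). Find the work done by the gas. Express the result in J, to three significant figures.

Isothermal: W = nRT ln(V₂/V₁).
W = (4.08)(8.314)(323) × ln(1.77/8.35)
  = 10957 × -1.551
W_by_gas = -16997 J.

W ≈ -17000 J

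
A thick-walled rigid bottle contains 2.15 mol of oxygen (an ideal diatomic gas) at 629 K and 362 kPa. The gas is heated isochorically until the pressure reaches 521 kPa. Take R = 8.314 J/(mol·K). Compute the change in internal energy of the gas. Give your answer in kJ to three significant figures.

ΔU ≈ 12.3 kJ

Constant volume ⇒ W = 0, so Q = ΔU = nCᵥΔT with Cᵥ = 5R/2 = 20.79 J/(mol·K).
At constant V, T₂/T₁ = P₂/P₁ ⇒ ΔT = T₁(P₂/P₁ − 1) = 629·(521/362 − 1) = 276.3 K.
ΔU = (2.15)(20.79)(276.3) = 12346 J.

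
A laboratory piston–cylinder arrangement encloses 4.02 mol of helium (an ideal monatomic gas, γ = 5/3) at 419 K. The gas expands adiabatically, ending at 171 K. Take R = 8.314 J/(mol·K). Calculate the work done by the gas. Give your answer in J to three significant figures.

W ≈ 12400 J

Adiabatic ⇒ Q = 0, so W_by = −ΔU = nCᵥ(T₁ − T₂).
Cᵥ = 3R/2 = 12.47 J/(mol·K).
W = (4.02)(12.47)(419 − 171) = 12433 J.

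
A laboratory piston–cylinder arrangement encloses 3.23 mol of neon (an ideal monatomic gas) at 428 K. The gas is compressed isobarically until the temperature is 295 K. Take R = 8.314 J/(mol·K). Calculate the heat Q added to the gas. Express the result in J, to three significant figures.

Isobaric: W = nRΔT = (3.23)(8.314)(-133) = -3572 J.
ΔU = nCᵥΔT with Cᵥ = 3R/2: ΔU = (3.23)(12.47)(-133) = -5357 J.
Q = ΔU + W = -5357 − 3572 = -8929 J.

Q ≈ -8930 J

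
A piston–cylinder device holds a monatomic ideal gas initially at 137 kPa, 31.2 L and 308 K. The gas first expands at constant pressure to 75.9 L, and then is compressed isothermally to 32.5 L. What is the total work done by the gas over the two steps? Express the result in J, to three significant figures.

W_total ≈ -2700 J

Step 1 (isobaric): W = PΔV = (137 kPa)(75.9 − 31.2 L) = 6124 J.
After step 1: P = 137 kPa, V = 75.9 L, T = 749.3 K.
Step 2 (isothermal): W = P₁V₁ ln(V₂/V₁) = (10398) ln(32.5/75.9) = -8820 J.
W_total = 6124 − 8820 = -2696 J.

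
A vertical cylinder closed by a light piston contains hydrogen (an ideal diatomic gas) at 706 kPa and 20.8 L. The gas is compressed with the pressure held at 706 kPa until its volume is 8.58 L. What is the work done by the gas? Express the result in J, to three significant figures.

W ≈ -8630 J

Isobaric: W = P ΔV.
W = (706 kPa)(8.58 − 20.8 L) = (706)(-12.22) = -8627 J.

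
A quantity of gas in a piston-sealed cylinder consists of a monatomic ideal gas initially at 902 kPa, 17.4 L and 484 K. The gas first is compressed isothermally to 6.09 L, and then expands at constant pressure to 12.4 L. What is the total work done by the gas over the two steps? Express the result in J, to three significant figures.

Step 1 (isothermal): W = P₁V₁ ln(V₂/V₁) = (15695) ln(6.09/17.4) = -16477 J.
After step 1: P = 2577 kPa, V = 6.09 L, T = 484 K.
Step 2 (isobaric): W = PΔV = (2577 kPa)(12.4 − 6.09 L) = 16262 J.
W_total = -16477 + 16262 = -215 J.

W_total ≈ -215 J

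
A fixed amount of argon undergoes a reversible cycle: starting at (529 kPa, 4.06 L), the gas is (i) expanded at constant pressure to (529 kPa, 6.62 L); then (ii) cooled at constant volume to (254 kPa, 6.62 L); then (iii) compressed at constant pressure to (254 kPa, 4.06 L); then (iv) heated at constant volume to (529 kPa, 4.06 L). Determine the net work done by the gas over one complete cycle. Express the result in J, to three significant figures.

W_net ≈ 704 J

Constant-volume legs do no work.
W(i) = (529)(6.62 − 4.06) = 1354 J; W(iii) = (254)(4.06 − 6.62) = -650.2 J.
W_net = 1354 − 650.2 = 704 J (the clockwise enclosed area).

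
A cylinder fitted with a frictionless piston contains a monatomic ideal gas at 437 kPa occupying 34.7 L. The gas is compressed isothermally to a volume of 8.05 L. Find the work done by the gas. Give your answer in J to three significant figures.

Isothermal: W = nRT ln(V₂/V₁) = P₁V₁ ln(V₂/V₁).
P₁V₁ = (437 kPa)(34.7 L) = 15164 J.
W = 15164 × ln(8.05/34.7) = 15164 × -1.461
W_by_gas = -22155 J.

W ≈ -22200 J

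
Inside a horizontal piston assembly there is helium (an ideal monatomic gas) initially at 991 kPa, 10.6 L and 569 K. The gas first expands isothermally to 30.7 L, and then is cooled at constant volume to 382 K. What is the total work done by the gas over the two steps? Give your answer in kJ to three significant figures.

Step 1 (isothermal): W = P₁V₁ ln(V₂/V₁) = (10505) ln(30.7/10.6) = 11171 J.
Step 2 (isochoric): W = 0 (constant volume).
W_total = 11171 + 0 = 11171 J.

W_total ≈ 11.2 kJ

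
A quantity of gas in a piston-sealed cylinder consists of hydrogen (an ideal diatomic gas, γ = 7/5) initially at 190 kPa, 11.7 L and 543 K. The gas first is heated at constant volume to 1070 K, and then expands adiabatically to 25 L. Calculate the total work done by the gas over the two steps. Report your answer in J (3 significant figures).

W_total ≈ 2870 J

Step 1 (isochoric): W = 0 (constant volume).
After step 1: P = 374.4 kPa (V unchanged).
Step 2 (adiabatic): W = (P₁V₁ − P₂V₂)/(γ−1) = (4380 − 3233)/0.4 = 2868 J.
W_total = 0 + 2868 = 2868 J.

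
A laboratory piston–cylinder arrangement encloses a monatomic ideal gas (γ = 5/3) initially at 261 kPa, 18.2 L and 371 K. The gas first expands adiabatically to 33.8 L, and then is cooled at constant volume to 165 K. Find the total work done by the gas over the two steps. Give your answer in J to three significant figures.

W_total ≈ 2410 J

Step 1 (adiabatic): W = (P₁V₁ − P₂V₂)/(γ−1) = (4750 − 3144)/0.667 = 2409 J.
Step 2 (isochoric): W = 0 (constant volume).
W_total = 2409 + 0 = 2409 J.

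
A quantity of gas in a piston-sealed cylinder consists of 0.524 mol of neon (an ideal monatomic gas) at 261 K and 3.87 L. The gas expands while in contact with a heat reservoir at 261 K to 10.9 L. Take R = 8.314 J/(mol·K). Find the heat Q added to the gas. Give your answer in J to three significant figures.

Q ≈ 1180 J

Isothermal ⇒ ΔU = 0, so Q = W = nRT ln(V₂/V₁).
Q = (0.524)(8.314)(261) ln(10.9/3.87) = 1137 × 1.036 = 1177 J.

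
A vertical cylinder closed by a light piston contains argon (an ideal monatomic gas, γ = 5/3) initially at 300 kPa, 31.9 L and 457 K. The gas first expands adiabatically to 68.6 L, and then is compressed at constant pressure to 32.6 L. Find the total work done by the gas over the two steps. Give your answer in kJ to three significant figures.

W_total ≈ 2.72 kJ

Step 1 (adiabatic): W = (P₁V₁ − P₂V₂)/(γ−1) = (9570 − 5744)/0.667 = 5739 J.
After step 1: P = 83.73 kPa, V = 68.6 L, T = 274.3 K.
Step 2 (isobaric): W = PΔV = (83.73 kPa)(32.6 − 68.6 L) = -3014 J.
W_total = 5739 − 3014 = 2724 J.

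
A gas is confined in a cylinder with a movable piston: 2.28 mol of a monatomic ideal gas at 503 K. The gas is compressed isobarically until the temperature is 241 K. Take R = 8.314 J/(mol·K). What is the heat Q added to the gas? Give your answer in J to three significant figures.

Isobaric: W = nRΔT = (2.28)(8.314)(-262) = -4966 J.
ΔU = nCᵥΔT with Cᵥ = 3R/2: ΔU = (2.28)(12.47)(-262) = -7450 J.
Q = ΔU + W = -7450 − 4966 = -12416 J.

Q ≈ -12400 J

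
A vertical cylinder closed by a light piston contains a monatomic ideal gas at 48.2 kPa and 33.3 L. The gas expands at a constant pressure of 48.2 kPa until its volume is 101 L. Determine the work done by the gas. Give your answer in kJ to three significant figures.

W ≈ 3.26 kJ

Isobaric: W = P ΔV.
W = (48.2 kPa)(101 − 33.3 L) = (48.2)(67.7) = 3263 J.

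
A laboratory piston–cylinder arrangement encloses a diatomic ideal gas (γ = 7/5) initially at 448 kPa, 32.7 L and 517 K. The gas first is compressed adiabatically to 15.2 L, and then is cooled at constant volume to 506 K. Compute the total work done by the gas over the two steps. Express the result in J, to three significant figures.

Step 1 (adiabatic): W = (P₁V₁ − P₂V₂)/(γ−1) = (14650 − 19902)/0.4 = -13132 J.
Step 2 (isochoric): W = 0 (constant volume).
W_total = -13132 + 0 = -13132 J.

W_total ≈ -13100 J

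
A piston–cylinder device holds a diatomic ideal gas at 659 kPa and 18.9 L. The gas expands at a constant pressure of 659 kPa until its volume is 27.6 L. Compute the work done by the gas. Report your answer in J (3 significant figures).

Isobaric: W = P ΔV.
W = (659 kPa)(27.6 − 18.9 L) = (659)(8.7) = 5733 J.

W ≈ 5730 J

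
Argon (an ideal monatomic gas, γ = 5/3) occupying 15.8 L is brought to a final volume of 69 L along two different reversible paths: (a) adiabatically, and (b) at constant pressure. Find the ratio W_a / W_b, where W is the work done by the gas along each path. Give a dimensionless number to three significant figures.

W_a / W_b ≈ 0.279

Path (a) adiabatic: W = P₁V₁(1 − (V₁/V₂)^(γ−1))/(γ−1) → W_a/(P₁V₁) = 0.9386.
Path (b) isobaric: W = P₁(V₂ − V₁) → W_b/(P₁V₁) = 3.367.
W_a / W_b = 0.9386 / 3.367 = 0.2787.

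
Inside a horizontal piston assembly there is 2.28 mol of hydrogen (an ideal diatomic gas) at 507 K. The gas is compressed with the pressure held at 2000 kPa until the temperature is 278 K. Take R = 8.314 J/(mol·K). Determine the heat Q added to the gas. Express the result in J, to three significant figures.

Q ≈ -15200 J

Isobaric: W = nRΔT = (2.28)(8.314)(-229) = -4341 J.
ΔU = nCᵥΔT with Cᵥ = 5R/2: ΔU = (2.28)(20.79)(-229) = -10852 J.
Q = ΔU + W = -10852 − 4341 = -15193 J.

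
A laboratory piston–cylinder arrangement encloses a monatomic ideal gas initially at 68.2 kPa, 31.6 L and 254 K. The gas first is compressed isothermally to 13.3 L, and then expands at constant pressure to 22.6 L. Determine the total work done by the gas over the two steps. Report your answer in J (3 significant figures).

W_total ≈ -358 J

Step 1 (isothermal): W = P₁V₁ ln(V₂/V₁) = (2155) ln(13.3/31.6) = -1865 J.
After step 1: P = 162 kPa, V = 13.3 L, T = 254 K.
Step 2 (isobaric): W = PΔV = (162 kPa)(22.6 − 13.3 L) = 1507 J.
W_total = -1865 + 1507 = -358.1 J.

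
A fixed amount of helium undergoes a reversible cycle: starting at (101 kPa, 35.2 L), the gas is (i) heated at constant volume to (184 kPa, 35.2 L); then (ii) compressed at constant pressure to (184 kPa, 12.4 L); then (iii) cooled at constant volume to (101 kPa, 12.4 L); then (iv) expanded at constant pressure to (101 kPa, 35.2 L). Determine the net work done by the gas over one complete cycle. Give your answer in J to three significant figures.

Constant-volume legs do no work.
W(ii) = (184)(12.4 − 35.2) = -4195 J; W(iv) = (101)(35.2 − 12.4) = 2303 J.
W_net = -4195 + 2303 = -1892 J (the counter-clockwise enclosed area).

W_net ≈ -1890 J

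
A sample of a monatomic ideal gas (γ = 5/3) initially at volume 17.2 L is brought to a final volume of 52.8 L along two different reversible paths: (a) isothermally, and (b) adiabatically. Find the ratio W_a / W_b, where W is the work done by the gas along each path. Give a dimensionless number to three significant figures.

Path (a) isothermal: W = P₁V₁ ln(V₂/V₁) → W_a/(P₁V₁) = 1.122.
Path (b) adiabatic: W = P₁V₁(1 − (V₁/V₂)^(γ−1))/(γ−1) → W_b/(P₁V₁) = 0.7898.
W_a / W_b = 1.122 / 0.7898 = 1.42.

W_a / W_b ≈ 1.42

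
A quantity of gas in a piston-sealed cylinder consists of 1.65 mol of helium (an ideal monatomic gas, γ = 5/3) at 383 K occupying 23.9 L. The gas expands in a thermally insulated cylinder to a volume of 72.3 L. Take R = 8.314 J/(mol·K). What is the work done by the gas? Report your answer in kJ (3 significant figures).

Adiabatic: TV^(γ−1) = const with γ = 5/3.
T₂ = T₁ (V₁/V₂)^(γ−1) = 383 × (23.9/72.3)^0.667 = 383 × 0.4781 = 183.1 K.
W_by = nCᵥ(T₁ − T₂) = (1.65)(12.47)(383 − 183.1) = 4113 J.

W ≈ 4.11 kJ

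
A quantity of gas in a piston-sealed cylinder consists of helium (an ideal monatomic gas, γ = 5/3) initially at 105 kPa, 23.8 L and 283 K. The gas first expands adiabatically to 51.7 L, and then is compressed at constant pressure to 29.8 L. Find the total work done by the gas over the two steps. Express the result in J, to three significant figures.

W_total ≈ 883 J

Step 1 (adiabatic): W = (P₁V₁ − P₂V₂)/(γ−1) = (2499 − 1490)/0.667 = 1514 J.
After step 1: P = 28.82 kPa, V = 51.7 L, T = 168.7 K.
Step 2 (isobaric): W = PΔV = (28.82 kPa)(29.8 − 51.7 L) = -631.1 J.
W_total = 1514 − 631.1 = 882.5 J.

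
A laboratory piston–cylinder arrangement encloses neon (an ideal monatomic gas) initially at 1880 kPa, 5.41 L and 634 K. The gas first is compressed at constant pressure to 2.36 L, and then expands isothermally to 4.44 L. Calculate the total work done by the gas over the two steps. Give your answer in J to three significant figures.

W_total ≈ -2930 J

Step 1 (isobaric): W = PΔV = (1880 kPa)(2.36 − 5.41 L) = -5734 J.
After step 1: P = 1880 kPa, V = 2.36 L, T = 276.6 K.
Step 2 (isothermal): W = P₁V₁ ln(V₂/V₁) = (4437) ln(4.44/2.36) = 2804 J.
W_total = -5734 + 2804 = -2930 J.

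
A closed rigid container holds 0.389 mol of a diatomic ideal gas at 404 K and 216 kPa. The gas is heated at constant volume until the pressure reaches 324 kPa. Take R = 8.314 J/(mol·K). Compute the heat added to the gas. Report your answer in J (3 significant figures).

Q ≈ 1630 J

Constant volume ⇒ W = 0, so Q = ΔU = nCᵥΔT with Cᵥ = 5R/2 = 20.79 J/(mol·K).
At constant V, T₂/T₁ = P₂/P₁ ⇒ ΔT = T₁(P₂/P₁ − 1) = 404·(324/216 − 1) = 202 K.
ΔU = (0.389)(20.79)(202) = 1633 J.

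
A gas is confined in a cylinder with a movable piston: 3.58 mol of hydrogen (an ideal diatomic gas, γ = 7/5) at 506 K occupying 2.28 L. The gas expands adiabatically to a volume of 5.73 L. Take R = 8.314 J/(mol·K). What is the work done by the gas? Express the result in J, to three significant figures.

W ≈ 11600 J

Adiabatic: TV^(γ−1) = const with γ = 7/5.
T₂ = T₁ (V₁/V₂)^(γ−1) = 506 × (2.28/5.73)^0.4 = 506 × 0.6917 = 350 K.
W_by = nCᵥ(T₁ − T₂) = (3.58)(20.79)(506 − 350) = 11608 J.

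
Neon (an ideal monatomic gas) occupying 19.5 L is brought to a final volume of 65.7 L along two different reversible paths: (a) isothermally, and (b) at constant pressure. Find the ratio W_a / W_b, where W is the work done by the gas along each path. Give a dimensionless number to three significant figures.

W_a / W_b ≈ 0.513

Path (a) isothermal: W = P₁V₁ ln(V₂/V₁) → W_a/(P₁V₁) = 1.215.
Path (b) isobaric: W = P₁(V₂ − V₁) → W_b/(P₁V₁) = 2.369.
W_a / W_b = 1.215 / 2.369 = 0.5127.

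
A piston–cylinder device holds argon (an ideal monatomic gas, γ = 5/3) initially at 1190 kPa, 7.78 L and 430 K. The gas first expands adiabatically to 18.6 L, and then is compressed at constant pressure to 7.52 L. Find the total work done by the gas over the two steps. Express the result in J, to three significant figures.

Step 1 (adiabatic): W = (P₁V₁ − P₂V₂)/(γ−1) = (9258 − 5178)/0.667 = 6120 J.
After step 1: P = 278.4 kPa, V = 18.6 L, T = 240.5 K.
Step 2 (isobaric): W = PΔV = (278.4 kPa)(7.52 − 18.6 L) = -3085 J.
W_total = 6120 − 3085 = 3036 J.

W_total ≈ 3040 J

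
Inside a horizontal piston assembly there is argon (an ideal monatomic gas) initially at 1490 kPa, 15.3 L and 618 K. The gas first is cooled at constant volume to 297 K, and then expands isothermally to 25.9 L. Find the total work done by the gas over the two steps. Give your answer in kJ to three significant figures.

W_total ≈ 5.77 kJ

Step 1 (isochoric): W = 0 (constant volume).
After step 1: P = 716.1 kPa (V unchanged).
Step 2 (isothermal): W = P₁V₁ ln(V₂/V₁) = (10956) ln(25.9/15.3) = 5767 J.
W_total = 0 + 5767 = 5767 J.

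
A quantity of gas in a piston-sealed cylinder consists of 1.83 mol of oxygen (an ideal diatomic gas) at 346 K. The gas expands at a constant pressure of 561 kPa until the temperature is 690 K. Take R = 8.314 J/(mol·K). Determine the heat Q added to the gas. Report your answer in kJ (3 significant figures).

Isobaric: W = nRΔT = (1.83)(8.314)(344) = 5234 J.
ΔU = nCᵥΔT with Cᵥ = 5R/2: ΔU = (1.83)(20.79)(344) = 13085 J.
Q = ΔU + W = 13085 + 5234 = 18318 J.

Q ≈ 18.3 kJ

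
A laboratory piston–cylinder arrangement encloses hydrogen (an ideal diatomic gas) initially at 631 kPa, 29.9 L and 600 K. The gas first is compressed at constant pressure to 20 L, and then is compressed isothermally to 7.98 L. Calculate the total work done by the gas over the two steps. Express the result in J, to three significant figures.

W_total ≈ -17800 J

Step 1 (isobaric): W = PΔV = (631 kPa)(20 − 29.9 L) = -6247 J.
After step 1: P = 631 kPa, V = 20 L, T = 401.3 K.
Step 2 (isothermal): W = P₁V₁ ln(V₂/V₁) = (12620) ln(7.98/20) = -11595 J.
W_total = -6247 − 11595 = -17842 J.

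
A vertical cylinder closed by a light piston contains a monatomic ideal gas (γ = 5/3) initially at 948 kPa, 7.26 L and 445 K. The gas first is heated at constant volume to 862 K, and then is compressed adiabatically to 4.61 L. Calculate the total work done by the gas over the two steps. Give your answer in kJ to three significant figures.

Step 1 (isochoric): W = 0 (constant volume).
After step 1: P = 1836 kPa (V unchanged).
Step 2 (adiabatic): W = (P₁V₁ − P₂V₂)/(γ−1) = (13332 − 18046)/0.667 = -7071 J.
W_total = 0 − 7071 = -7071 J.

W_total ≈ -7.07 kJ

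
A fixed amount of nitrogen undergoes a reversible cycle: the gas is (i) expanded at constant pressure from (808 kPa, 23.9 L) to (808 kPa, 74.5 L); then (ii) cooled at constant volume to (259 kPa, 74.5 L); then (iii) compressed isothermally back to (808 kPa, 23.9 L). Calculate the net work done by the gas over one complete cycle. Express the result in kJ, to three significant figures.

Leg (i): W = PΔV = (808)(74.5 − 23.9) = 40885 J.
Leg (ii): W = 0.
Leg (iii): W = PᵢVᵢ ln(V_f/Vᵢ) = (19296) ln(23.9/74.5) = -21937 J.
W_net = 40885 − 21937 = 18947 J.

W_net ≈ 18.9 kJ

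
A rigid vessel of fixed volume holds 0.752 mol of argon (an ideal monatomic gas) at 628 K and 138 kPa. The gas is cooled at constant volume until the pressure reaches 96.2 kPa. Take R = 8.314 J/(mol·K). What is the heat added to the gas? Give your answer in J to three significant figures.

Constant volume ⇒ W = 0, so Q = ΔU = nCᵥΔT with Cᵥ = 3R/2 = 12.47 J/(mol·K).
At constant V, T₂/T₁ = P₂/P₁ ⇒ ΔT = T₁(P₂/P₁ − 1) = 628·(96.2/138 − 1) = -190.2 K.
ΔU = (0.752)(12.47)(-190.2) = -1784 J.

Q ≈ -1780 J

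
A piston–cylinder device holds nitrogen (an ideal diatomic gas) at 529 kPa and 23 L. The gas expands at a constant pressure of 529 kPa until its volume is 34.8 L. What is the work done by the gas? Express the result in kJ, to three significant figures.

Isobaric: W = P ΔV.
W = (529 kPa)(34.8 − 23 L) = (529)(11.8) = 6242 J.

W ≈ 6.24 kJ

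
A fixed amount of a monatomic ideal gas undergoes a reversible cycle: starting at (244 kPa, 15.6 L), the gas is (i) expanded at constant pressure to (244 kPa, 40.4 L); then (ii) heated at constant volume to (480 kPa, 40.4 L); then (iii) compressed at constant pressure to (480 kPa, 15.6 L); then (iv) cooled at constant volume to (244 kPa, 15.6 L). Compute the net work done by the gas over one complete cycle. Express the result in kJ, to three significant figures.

W_net ≈ -5.85 kJ

Constant-volume legs do no work.
W(i) = (244)(40.4 − 15.6) = 6051 J; W(iii) = (480)(15.6 − 40.4) = -11904 J.
W_net = 6051 − 11904 = -5853 J (the counter-clockwise enclosed area).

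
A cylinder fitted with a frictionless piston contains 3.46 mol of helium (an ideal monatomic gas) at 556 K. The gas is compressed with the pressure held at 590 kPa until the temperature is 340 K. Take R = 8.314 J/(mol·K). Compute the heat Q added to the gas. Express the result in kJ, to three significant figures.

Isobaric: W = nRΔT = (3.46)(8.314)(-216) = -6214 J.
ΔU = nCᵥΔT with Cᵥ = 3R/2: ΔU = (3.46)(12.47)(-216) = -9320 J.
Q = ΔU + W = -9320 − 6214 = -15534 J.

Q ≈ -15.5 kJ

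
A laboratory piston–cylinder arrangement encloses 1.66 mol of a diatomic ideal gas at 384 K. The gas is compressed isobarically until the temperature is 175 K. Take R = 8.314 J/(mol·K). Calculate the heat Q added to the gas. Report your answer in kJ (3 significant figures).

Q ≈ -10.1 kJ

Isobaric: W = nRΔT = (1.66)(8.314)(-209) = -2884 J.
ΔU = nCᵥΔT with Cᵥ = 5R/2: ΔU = (1.66)(20.79)(-209) = -7211 J.
Q = ΔU + W = -7211 − 2884 = -10096 J.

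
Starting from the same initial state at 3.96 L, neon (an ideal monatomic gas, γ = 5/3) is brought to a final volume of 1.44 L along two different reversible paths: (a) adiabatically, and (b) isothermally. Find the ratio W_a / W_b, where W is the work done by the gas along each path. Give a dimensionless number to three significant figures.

Path (a) adiabatic: W = P₁V₁(1 − (V₁/V₂)^(γ−1))/(γ−1) → W_a/(P₁V₁) = -1.444.
Path (b) isothermal: W = P₁V₁ ln(V₂/V₁) → W_b/(P₁V₁) = -1.012.
W_a / W_b = -1.444 / -1.012 = 1.428.

W_a / W_b ≈ 1.43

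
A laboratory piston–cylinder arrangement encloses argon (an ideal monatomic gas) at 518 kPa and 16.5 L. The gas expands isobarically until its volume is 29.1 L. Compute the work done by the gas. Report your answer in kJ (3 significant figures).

W ≈ 6.53 kJ

Isobaric: W = P ΔV.
W = (518 kPa)(29.1 − 16.5 L) = (518)(12.6) = 6527 J.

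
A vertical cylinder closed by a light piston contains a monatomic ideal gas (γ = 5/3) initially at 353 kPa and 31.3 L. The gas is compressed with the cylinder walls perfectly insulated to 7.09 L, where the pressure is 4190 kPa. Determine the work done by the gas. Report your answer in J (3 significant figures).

W ≈ -28000 J

Adiabatic: W = (P₁V₁ − P₂V₂)/(γ − 1) with γ = 5/3.
P₁V₁ = 11049 J, P₂V₂ = 29707 J.
W = (11049 − 29707) / 0.6667 = -27987 J.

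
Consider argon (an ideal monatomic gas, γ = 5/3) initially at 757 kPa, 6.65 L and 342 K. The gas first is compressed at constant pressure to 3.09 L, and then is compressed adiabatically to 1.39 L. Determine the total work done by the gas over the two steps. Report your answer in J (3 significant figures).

Step 1 (isobaric): W = PΔV = (757 kPa)(3.09 − 6.65 L) = -2695 J.
After step 1: P = 757 kPa, V = 3.09 L, T = 158.9 K.
Step 2 (adiabatic): W = (P₁V₁ − P₂V₂)/(γ−1) = (2339 − 3984)/0.667 = -2468 J.
W_total = -2695 − 2468 = -5163 J.

W_total ≈ -5160 J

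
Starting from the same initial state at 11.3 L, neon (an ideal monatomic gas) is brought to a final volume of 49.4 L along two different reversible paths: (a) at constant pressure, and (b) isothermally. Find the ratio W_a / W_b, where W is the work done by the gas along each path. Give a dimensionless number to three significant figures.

W_a / W_b ≈ 2.29

Path (a) isobaric: W = P₁(V₂ − V₁) → W_a/(P₁V₁) = 3.372.
Path (b) isothermal: W = P₁V₁ ln(V₂/V₁) → W_b/(P₁V₁) = 1.475.
W_a / W_b = 3.372 / 1.475 = 2.286.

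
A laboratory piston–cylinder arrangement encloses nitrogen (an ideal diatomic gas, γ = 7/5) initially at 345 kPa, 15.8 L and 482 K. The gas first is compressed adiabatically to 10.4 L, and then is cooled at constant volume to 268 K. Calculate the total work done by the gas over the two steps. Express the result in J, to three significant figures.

W_total ≈ -2480 J

Step 1 (adiabatic): W = (P₁V₁ − P₂V₂)/(γ−1) = (5451 − 6444)/0.4 = -2481 J.
Step 2 (isochoric): W = 0 (constant volume).
W_total = -2481 + 0 = -2481 J.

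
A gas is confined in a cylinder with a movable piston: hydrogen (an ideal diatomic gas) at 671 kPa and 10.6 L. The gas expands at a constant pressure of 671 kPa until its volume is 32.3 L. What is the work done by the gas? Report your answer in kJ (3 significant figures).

Isobaric: W = P ΔV.
W = (671 kPa)(32.3 − 10.6 L) = (671)(21.7) = 14561 J.

W ≈ 14.6 kJ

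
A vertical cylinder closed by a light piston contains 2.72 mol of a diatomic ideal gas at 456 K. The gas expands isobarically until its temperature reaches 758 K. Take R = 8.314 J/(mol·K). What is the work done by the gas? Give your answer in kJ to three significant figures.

Isobaric: W = P ΔV = nR ΔT.
W = (2.72)(8.314)(758 − 456) = 6829 J.

W ≈ 6.83 kJ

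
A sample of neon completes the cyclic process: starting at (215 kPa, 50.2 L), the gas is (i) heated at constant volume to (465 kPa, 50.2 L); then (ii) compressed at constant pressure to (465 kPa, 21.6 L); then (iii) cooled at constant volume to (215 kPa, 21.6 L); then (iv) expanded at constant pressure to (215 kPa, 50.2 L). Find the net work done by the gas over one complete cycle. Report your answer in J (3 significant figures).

W_net ≈ -7150 J

Constant-volume legs do no work.
W(ii) = (465)(21.6 − 50.2) = -13299 J; W(iv) = (215)(50.2 − 21.6) = 6149 J.
W_net = -13299 + 6149 = -7150 J (the counter-clockwise enclosed area).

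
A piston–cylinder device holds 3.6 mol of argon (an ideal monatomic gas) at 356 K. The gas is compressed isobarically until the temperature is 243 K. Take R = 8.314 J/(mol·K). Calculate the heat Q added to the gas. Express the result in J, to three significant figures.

Q ≈ -8460 J

Isobaric: W = nRΔT = (3.6)(8.314)(-113) = -3382 J.
ΔU = nCᵥΔT with Cᵥ = 3R/2: ΔU = (3.6)(12.47)(-113) = -5073 J.
Q = ΔU + W = -5073 − 3382 = -8455 J.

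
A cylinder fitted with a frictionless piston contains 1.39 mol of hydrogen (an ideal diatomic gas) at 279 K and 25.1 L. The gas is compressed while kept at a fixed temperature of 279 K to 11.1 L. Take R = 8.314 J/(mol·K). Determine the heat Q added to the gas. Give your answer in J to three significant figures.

Q ≈ -2630 J

Isothermal ⇒ ΔU = 0, so Q = W = nRT ln(V₂/V₁).
Q = (1.39)(8.314)(279) ln(11.1/25.1) = 3224 × -0.8159 = -2631 J.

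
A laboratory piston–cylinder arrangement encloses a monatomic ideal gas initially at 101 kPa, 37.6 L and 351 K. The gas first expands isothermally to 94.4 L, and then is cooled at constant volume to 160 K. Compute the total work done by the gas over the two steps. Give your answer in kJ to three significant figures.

W_total ≈ 3.50 kJ

Step 1 (isothermal): W = P₁V₁ ln(V₂/V₁) = (3798) ln(94.4/37.6) = 3496 J.
Step 2 (isochoric): W = 0 (constant volume).
W_total = 3496 + 0 = 3496 J.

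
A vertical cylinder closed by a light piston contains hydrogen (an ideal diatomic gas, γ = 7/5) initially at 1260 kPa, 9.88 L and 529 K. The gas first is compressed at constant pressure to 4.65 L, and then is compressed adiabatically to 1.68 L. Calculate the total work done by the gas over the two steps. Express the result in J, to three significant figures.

Step 1 (isobaric): W = PΔV = (1260 kPa)(4.65 − 9.88 L) = -6590 J.
After step 1: P = 1260 kPa, V = 4.65 L, T = 249 K.
Step 2 (adiabatic): W = (P₁V₁ − P₂V₂)/(γ−1) = (5859 − 8804)/0.4 = -7363 J.
W_total = -6590 − 7363 = -13952 J.

W_total ≈ -14000 J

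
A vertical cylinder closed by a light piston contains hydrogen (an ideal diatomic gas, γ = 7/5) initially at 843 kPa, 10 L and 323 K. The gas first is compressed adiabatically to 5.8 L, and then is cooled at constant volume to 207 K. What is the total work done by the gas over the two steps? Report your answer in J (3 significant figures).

W_total ≈ -5130 J

Step 1 (adiabatic): W = (P₁V₁ − P₂V₂)/(γ−1) = (8430 − 10482)/0.4 = -5131 J.
Step 2 (isochoric): W = 0 (constant volume).
W_total = -5131 + 0 = -5131 J.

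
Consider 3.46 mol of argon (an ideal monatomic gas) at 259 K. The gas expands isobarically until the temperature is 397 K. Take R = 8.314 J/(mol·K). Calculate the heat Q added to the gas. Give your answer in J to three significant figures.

Isobaric: W = nRΔT = (3.46)(8.314)(138) = 3970 J.
ΔU = nCᵥΔT with Cᵥ = 3R/2: ΔU = (3.46)(12.47)(138) = 5955 J.
Q = ΔU + W = 5955 + 3970 = 9924 J.

Q ≈ 9920 J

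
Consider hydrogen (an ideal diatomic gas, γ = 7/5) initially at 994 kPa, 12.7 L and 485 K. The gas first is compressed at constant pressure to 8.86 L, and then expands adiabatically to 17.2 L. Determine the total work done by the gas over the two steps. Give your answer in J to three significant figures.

Step 1 (isobaric): W = PΔV = (994 kPa)(8.86 − 12.7 L) = -3817 J.
After step 1: P = 994 kPa, V = 8.86 L, T = 338.4 K.
Step 2 (adiabatic): W = (P₁V₁ − P₂V₂)/(γ−1) = (8807 − 6754)/0.4 = 5131 J.
W_total = -3817 + 5131 = 1314 J.

W_total ≈ 1310 J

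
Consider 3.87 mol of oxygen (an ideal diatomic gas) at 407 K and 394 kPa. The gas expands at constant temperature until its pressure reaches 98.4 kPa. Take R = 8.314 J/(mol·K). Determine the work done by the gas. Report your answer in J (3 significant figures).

Isothermal process: W = nRT ln(V₂/V₁) = nRT ln(P₁/P₂).
W = (3.87)(8.314)(407) × ln(394/98.4)
  = 13095 × ln(4.004) = 13095 × 1.387
W_by_gas = 18167 J.

W ≈ 18200 J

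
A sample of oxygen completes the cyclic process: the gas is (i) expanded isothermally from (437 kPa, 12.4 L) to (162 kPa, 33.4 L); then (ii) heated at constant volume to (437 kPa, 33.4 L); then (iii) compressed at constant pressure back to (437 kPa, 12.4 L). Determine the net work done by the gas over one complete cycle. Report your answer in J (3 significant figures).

W_net ≈ -3810 J

Leg (i): W = PᵢVᵢ ln(V_f/Vᵢ) = (5419) ln(33.4/12.4) = 5369 J.
Leg (ii): W = 0.
Leg (iii): W = PΔV = (437)(12.4 − 33.4) = -9177 J.
W_net = 5369 − 9177 = -3808 J.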